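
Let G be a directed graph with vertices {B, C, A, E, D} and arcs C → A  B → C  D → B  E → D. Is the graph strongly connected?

There is no directed path from C to B, so the graph is not strongly connected.

No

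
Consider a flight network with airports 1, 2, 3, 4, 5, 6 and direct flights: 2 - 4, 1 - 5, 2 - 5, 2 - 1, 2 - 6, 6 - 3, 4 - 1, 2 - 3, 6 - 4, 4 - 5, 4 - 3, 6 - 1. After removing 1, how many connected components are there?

With 1 gone, the remaining components are: {2, 3, 4, 5, 6}.
That is 1 component.

1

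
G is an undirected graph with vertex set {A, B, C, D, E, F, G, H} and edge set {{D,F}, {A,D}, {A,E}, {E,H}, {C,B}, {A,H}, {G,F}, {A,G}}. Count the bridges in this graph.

1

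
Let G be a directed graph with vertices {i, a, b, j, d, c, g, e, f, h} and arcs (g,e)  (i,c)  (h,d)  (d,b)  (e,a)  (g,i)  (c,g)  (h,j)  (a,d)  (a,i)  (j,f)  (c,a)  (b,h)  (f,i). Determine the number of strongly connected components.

1

{a, b, c, d, e, f, g, h, i, j} are all mutually reachable — one SCC of size 10.
That gives 1 strongly connected component.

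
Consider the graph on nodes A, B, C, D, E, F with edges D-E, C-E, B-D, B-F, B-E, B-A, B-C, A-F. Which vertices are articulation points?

B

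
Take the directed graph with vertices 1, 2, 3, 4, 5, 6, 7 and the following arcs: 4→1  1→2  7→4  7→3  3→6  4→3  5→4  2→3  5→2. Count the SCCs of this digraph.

{5} is an SCC by itself.
{3} is an SCC by itself.
{2} is an SCC by itself.
{1} is an SCC by itself.
{4} is an SCC by itself.
(and 2 more singleton SCCs)
That gives 7 strongly connected components.

7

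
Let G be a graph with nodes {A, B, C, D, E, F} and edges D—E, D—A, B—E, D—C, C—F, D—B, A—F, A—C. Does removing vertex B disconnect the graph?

No

Deleting B leaves 1 component (was 1) (its neighbors D, E remain connected to each other), so B is not a cut vertex.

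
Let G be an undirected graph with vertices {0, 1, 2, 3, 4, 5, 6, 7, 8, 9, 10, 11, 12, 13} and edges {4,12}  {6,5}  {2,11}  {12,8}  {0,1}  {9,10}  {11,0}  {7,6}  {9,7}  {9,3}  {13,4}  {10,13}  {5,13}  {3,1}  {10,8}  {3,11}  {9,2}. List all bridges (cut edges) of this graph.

The edges on the cycle 9-2-11-0-1-3-9 are not bridges since each lies on that cycle.
Every edge lies on some cycle, so there are no bridges.

none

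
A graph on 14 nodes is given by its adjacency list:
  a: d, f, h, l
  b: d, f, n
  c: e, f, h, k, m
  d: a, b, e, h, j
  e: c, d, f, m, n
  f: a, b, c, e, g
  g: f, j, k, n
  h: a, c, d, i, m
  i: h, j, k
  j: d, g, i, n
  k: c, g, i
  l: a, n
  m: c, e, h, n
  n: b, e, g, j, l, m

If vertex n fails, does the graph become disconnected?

No

Deleting n leaves 1 component (was 1) (its neighbors b, e, g, j, l, m remain connected to each other), so n is not a cut vertex.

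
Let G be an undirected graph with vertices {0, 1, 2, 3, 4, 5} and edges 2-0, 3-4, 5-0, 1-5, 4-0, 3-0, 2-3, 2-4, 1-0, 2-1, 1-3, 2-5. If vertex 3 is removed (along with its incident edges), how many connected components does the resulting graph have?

1

With 3 gone, the remaining components are: {0, 1, 2, 4, 5}.
That is 1 component.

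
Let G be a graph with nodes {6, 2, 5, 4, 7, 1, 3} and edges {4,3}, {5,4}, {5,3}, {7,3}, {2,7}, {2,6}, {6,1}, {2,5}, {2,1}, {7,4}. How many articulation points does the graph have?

1

Removing 2 increases the component count from 1 to 2, so 2 is a cut vertex.
By contrast removing 6 leaves 1 component; it is not a cut vertex. No other vertex is a cut vertex either.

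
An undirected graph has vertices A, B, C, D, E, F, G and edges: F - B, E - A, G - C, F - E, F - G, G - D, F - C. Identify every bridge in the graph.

The edges on the cycle F-G-C-F are not bridges since each lies on that cycle.
But removing G - D disconnects G from D; removing E - A disconnects E from A; removing F - B disconnects F from B; removing F - E disconnects F from E — these are bridges.

A-E, B-F, D-G, E-F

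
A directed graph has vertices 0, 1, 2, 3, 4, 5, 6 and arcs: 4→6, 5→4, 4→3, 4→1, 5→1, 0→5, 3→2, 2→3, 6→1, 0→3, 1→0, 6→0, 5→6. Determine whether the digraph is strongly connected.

No

There is no directed path from 2 to 1, so the graph is not strongly connected.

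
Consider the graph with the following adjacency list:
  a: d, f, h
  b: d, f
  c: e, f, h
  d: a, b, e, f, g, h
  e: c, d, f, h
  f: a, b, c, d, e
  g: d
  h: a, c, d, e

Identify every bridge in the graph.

The edges on the cycle f-d-a-f are not bridges since each lies on that cycle.
But removing g-d disconnects g from d — this is a bridge.

d-g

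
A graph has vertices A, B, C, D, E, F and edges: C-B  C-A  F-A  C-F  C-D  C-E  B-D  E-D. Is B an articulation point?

No

Deleting B leaves 1 component (was 1) (its neighbors C, D remain connected to each other), so B is not a cut vertex.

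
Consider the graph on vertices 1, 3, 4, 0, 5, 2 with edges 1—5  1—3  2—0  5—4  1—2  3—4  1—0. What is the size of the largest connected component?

Starting from 0 we can reach 0, 1, 2, 3, 4, 5. That is one component of size 6.
The largest has 6 vertices.

6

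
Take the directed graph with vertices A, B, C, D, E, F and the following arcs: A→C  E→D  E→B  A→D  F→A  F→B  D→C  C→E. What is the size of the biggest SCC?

{C, D, E} are all mutually reachable — one SCC of size 3.
{B} is an SCC by itself.
{A} is an SCC by itself.
{F} is an SCC by itself.
The largest has 3 vertices.

3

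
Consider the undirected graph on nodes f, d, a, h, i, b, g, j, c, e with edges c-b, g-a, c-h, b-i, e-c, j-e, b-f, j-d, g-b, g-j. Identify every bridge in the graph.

The edges on the cycle g-j-e-c-b-g are not bridges since each lies on that cycle.
But removing h-c disconnects h from c; removing b-f disconnects b from f; removing j-d disconnects j from d; removing g-a disconnects g from a — these are bridges.
In total 5 edges are bridges.

a-g, b-f, b-i, c-h, d-j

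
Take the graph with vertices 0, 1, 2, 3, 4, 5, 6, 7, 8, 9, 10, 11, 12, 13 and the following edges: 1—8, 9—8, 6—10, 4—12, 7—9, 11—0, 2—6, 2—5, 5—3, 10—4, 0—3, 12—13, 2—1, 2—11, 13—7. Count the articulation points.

1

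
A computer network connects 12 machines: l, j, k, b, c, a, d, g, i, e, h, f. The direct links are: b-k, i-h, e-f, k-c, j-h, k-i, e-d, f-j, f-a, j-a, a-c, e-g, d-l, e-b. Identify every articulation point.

Removing d increases the component count from 1 to 2, so d is a cut vertex.
Removing e increases the component count from 1 to 3, so e is a cut vertex.
By contrast removing f leaves 1 component; it is not a cut vertex. No other vertex is a cut vertex either.

d, e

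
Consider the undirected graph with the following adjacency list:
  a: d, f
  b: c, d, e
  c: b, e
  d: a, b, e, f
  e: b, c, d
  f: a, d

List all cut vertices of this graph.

d

Removing d increases the component count from 1 to 2, so d is a cut vertex.
By contrast removing b leaves 1 component; it is not a cut vertex. No other vertex is a cut vertex either.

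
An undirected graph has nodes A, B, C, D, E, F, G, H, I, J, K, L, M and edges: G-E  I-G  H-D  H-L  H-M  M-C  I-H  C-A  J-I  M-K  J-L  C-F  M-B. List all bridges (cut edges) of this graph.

A-C, B-M, C-F, C-M, D-H, E-G, G-I, H-M, K-M

The edges on the cycle J-I-H-L-J are not bridges since each lies on that cycle.
But removing K-M disconnects K from M; removing E-G disconnects E from G; removing H-D disconnects H from D; removing M-B disconnects M from B — these are bridges.
In total 9 edges are bridges.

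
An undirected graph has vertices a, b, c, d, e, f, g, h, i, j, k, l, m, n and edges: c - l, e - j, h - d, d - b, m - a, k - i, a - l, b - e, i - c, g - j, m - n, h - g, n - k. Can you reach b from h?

From h we can reach b, d, e, g, h, j, which includes b.

Yes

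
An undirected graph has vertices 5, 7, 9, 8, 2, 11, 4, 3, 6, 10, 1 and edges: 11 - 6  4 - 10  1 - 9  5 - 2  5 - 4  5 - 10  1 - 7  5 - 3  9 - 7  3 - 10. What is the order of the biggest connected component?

8 is isolated — a component by itself.
Starting from 6 we can reach 6, 11. That is one component of size 2.
Starting from 1 we can reach 1, 7, 9. That is one component of size 3.
Starting from 2 we can reach 2, 3, 4, 5, 10. That is one component of size 5.
The largest has 5 vertices.

5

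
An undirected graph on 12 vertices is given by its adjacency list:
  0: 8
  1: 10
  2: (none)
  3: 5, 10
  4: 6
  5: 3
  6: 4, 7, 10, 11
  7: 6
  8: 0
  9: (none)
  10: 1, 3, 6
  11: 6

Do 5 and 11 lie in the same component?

From 5 we can reach 1, 3, 4, 5, 6, 7, 10, 11, which includes 11.

Yes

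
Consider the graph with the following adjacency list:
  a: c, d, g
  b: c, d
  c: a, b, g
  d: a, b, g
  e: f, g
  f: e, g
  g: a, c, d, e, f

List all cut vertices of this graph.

g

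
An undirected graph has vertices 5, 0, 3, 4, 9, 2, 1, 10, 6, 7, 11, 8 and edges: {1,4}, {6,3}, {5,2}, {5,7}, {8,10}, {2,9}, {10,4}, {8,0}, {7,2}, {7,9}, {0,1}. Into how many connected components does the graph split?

4

11 is isolated — a component by itself.
Starting from 3 we can reach 3, 6. That is one component of size 2.
Starting from 2 we can reach 2, 5, 7, 9. That is one component of size 4.
Starting from 0 we can reach 0, 1, 4, 8, 10. That is one component of size 5.
Total: 4 components.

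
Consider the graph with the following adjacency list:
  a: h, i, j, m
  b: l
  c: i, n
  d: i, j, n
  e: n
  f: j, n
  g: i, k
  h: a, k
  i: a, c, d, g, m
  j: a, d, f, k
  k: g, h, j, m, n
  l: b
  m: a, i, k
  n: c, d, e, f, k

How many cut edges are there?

The edges on the cycle k-h-a-i-m-k are not bridges since each lies on that cycle.
But removing n-e disconnects n from e; removing b-l disconnects b from l — these are bridges.
That makes 2 bridges.

2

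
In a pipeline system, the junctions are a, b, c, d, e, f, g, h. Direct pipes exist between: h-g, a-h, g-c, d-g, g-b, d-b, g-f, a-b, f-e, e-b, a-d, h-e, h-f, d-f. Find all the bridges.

The edges on the cycle a-d-b-g-h-a are not bridges since each lies on that cycle.
But removing g-c disconnects g from c — this is a bridge.

c-g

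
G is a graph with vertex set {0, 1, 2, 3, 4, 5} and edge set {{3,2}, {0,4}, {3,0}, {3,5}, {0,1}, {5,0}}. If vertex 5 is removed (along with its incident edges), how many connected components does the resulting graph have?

With 5 gone, the remaining components are: {0, 1, 2, 3, 4}.
That is 1 component.

1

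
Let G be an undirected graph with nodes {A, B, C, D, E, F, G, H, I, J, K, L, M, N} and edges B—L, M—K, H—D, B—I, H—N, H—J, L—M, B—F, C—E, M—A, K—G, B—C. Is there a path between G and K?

Yes

From G we can reach A, B, C, E, F, G, I, K, L, M, which includes K.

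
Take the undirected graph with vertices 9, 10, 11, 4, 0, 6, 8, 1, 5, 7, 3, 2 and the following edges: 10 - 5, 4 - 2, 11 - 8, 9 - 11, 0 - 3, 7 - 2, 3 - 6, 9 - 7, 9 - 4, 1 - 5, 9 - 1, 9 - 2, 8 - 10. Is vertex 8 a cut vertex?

Deleting 8 leaves 2 components (was 2), so 8 is not a cut vertex.

No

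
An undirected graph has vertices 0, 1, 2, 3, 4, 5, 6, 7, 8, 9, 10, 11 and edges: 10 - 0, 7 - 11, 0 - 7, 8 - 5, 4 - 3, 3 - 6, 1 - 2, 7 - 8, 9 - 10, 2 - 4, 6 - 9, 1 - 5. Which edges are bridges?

11-7

The edges on the cycle 1-2-4-3-6-9-10-0-7-8-5-1 are not bridges since each lies on that cycle.
But removing 7 - 11 disconnects 7 from 11 — this is a bridge.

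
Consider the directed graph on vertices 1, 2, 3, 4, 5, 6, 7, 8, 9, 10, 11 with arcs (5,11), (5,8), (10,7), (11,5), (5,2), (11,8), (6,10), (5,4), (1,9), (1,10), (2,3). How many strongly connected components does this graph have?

{5, 11} are all mutually reachable — one SCC of size 2.
{1} is an SCC by itself.
{4} is an SCC by itself.
{9} is an SCC by itself.
{10} is an SCC by itself.
(and 5 more singleton SCCs)
That gives 10 strongly connected components.

10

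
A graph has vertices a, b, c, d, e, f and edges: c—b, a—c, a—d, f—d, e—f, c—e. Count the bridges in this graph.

1

The edges on the cycle a-c-e-f-d-a are not bridges since each lies on that cycle.
But removing c—b disconnects c from b — this is a bridge.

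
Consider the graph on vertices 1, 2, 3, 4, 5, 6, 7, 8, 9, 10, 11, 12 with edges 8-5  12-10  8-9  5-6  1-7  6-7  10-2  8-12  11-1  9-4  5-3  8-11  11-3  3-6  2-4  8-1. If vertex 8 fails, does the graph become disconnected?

Deleting 8 raises the number of components from 1 to 2, so 8 is a cut vertex.

Yes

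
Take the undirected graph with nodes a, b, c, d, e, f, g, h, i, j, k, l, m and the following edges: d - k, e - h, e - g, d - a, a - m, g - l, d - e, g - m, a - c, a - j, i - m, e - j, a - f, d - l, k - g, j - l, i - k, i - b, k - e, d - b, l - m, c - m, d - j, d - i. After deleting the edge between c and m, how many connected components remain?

c and m are still connected via c-a-m, so the component count stays at 1.

1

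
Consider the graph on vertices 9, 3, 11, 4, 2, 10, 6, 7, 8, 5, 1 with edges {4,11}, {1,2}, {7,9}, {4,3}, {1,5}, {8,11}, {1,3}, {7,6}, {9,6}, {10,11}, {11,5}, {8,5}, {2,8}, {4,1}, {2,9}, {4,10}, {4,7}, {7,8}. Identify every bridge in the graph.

The edges on the cycle 1-2-8-5-1 are not bridges since each lies on that cycle.
Every edge lies on some cycle, so there are no bridges.

none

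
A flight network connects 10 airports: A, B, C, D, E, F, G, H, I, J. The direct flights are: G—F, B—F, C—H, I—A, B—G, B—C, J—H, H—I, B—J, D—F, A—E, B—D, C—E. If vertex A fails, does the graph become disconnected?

Deleting A leaves 1 component (was 1) (its neighbors E, I remain connected to each other), so A is not a cut vertex.

No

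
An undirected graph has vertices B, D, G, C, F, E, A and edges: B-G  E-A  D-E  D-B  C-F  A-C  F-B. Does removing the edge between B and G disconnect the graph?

Removing B-G leaves no path between B and G: the component count goes from 1 to 2. So it is a bridge.

Yes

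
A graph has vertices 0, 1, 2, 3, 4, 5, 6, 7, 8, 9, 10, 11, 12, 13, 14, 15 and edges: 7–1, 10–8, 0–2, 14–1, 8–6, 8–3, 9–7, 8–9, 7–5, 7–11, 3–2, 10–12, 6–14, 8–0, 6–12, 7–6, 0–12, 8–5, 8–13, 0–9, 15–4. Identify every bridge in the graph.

11-7, 13-8, 15-4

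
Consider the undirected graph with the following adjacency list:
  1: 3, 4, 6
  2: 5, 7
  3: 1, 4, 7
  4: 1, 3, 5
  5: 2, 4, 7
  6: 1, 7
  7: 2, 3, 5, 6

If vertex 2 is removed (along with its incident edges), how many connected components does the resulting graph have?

With 2 gone, the remaining components are: {1, 3, 4, 5, 6, 7}.
That is 1 component.

1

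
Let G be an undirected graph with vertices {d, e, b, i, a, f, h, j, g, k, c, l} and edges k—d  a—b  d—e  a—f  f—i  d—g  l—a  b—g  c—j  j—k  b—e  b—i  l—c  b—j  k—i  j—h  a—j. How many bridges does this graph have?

The edges on the cycle a-b-i-f-a are not bridges since each lies on that cycle.
But removing j—h disconnects j from h — this is a bridge.

1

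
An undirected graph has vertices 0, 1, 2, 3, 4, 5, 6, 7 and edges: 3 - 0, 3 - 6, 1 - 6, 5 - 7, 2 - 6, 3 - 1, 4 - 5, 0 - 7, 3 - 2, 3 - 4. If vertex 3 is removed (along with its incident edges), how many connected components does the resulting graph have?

2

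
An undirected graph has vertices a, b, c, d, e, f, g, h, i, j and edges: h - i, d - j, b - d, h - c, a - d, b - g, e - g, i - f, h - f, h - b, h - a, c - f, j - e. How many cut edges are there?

0

The edges on the cycle h-a-d-j-e-g-b-h are not bridges since each lies on that cycle.
Every edge lies on some cycle, so there are no bridges.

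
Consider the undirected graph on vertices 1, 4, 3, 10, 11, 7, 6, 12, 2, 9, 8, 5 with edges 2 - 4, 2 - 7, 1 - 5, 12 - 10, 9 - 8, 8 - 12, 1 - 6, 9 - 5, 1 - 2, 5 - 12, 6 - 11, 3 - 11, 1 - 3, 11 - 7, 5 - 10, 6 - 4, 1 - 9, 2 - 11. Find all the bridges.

The edges on the cycle 1-6-4-2-1 are not bridges since each lies on that cycle.
Every edge lies on some cycle, so there are no bridges.

none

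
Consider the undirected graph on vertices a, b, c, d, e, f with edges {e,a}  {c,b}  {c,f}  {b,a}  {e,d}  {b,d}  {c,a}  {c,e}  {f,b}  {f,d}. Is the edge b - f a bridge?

No

After removing b - f, the path b-c-f still connects them, so the edge is not a bridge.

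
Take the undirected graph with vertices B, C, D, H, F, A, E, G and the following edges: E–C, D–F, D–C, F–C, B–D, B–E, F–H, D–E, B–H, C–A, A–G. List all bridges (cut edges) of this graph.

The edges on the cycle D-E-C-F-D are not bridges since each lies on that cycle.
But removing A–G disconnects A from G; removing C–A disconnects C from A — these are bridges.

A-C, A-G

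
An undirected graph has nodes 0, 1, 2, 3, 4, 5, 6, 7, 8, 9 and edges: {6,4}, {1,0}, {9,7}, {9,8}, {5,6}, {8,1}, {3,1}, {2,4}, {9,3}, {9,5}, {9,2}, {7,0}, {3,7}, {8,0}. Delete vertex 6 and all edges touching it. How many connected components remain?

With 6 gone, the remaining components are: {0, 1, 2, 3, 4, 5, 7, 8, 9}.
That is 1 component.

1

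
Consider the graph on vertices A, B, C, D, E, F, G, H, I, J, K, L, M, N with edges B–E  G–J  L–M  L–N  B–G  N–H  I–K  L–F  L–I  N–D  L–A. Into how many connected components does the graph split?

3

C is isolated — a component by itself.
Starting from B we can reach B, E, G, J. That is one component of size 4.
Starting from A we can reach A, D, F, H, I, K, L, M, N. That is one component of size 9.
Total: 3 components.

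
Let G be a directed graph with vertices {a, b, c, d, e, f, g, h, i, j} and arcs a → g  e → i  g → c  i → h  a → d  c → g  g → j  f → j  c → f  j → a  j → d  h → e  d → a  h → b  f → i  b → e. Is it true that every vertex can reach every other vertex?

There is no directed path from e to j, so the graph is not strongly connected.

No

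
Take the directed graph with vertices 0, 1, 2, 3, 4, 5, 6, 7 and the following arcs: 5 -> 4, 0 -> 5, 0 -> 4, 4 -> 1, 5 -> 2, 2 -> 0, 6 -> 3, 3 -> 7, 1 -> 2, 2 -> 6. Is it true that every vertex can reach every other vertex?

There is no directed path from 3 to 2, so the graph is not strongly connected.

No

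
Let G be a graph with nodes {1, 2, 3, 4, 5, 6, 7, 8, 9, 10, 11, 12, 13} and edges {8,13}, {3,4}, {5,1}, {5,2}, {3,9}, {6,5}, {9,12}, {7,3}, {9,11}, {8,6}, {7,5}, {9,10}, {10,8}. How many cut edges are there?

The edges on the cycle 7-3-9-10-8-6-5-7 are not bridges since each lies on that cycle.
But removing 5 - 2 disconnects 5 from 2; removing 9 - 12 disconnects 9 from 12; removing 1 - 5 disconnects 1 from 5; removing 9 - 11 disconnects 9 from 11 — these are bridges.
In total 6 edges are bridges.

6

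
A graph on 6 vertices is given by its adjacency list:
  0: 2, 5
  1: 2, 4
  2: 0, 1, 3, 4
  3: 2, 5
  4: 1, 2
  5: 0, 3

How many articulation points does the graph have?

Removing 2 increases the component count from 1 to 2, so 2 is a cut vertex.
By contrast removing 1 leaves 1 component; it is not a cut vertex. No other vertex is a cut vertex either.

1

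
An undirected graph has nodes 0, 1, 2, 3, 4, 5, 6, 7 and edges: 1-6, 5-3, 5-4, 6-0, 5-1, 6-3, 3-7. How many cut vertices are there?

3

Removing 3 increases the component count from 2 to 3, so 3 is a cut vertex.
Removing 5 increases the component count from 2 to 3, so 5 is a cut vertex.
Removing 6 increases the component count from 2 to 3, so 6 is a cut vertex.
By contrast removing 4 leaves 2 components; it is not a cut vertex. No other vertex is a cut vertex either.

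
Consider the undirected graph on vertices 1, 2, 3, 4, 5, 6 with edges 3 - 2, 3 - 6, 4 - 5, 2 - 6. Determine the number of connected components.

3

1 is isolated — a component by itself.
Starting from 4 we can reach 4, 5. That is one component of size 2.
Starting from 2 we can reach 2, 3, 6. That is one component of size 3.
Total: 3 components.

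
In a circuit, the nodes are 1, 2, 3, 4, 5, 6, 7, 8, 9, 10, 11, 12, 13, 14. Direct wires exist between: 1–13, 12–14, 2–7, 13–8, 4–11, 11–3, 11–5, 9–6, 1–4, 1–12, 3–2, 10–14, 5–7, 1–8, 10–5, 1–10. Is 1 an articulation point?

Yes

Deleting 1 raises the number of components from 2 to 3, so 1 is a cut vertex.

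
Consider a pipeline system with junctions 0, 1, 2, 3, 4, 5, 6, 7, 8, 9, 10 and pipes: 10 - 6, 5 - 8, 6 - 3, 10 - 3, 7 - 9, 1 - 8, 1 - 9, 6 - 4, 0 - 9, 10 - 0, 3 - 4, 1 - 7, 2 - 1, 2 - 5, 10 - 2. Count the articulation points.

1

Removing 10 increases the component count from 1 to 2, so 10 is a cut vertex.
By contrast removing 4 leaves 1 component; it is not a cut vertex. No other vertex is a cut vertex either.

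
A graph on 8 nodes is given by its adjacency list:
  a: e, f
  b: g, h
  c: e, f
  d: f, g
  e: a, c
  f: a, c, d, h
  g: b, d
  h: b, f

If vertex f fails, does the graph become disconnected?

Yes

Deleting f raises the number of components from 1 to 2, so f is a cut vertex.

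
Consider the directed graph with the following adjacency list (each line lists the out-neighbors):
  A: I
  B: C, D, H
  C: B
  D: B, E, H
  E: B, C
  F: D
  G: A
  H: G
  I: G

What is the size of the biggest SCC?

4

{B, C, D, E} are all mutually reachable — one SCC of size 4.
{A, G, I} are all mutually reachable — one SCC of size 3.
{F} is an SCC by itself.
{H} is an SCC by itself.
The largest has 4 vertices.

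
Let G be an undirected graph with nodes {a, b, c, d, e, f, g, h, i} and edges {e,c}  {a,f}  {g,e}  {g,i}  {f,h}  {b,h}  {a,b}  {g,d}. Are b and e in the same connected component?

No

The component containing b is {a, b, f, h}, and e is not in it.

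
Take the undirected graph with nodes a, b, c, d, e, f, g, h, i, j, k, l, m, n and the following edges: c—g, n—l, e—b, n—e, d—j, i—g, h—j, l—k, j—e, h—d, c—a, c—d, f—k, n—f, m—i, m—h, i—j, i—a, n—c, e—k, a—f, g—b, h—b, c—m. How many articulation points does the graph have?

0

Removing g, for instance, still leaves 1 component. No single vertex removal increases the component count — the graph has no articulation points.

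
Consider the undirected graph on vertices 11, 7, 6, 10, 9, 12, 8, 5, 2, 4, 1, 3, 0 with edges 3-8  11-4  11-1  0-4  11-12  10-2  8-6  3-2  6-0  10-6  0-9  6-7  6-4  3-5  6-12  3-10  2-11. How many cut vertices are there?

Removing 0 increases the component count from 1 to 2, so 0 is a cut vertex.
Removing 3 increases the component count from 1 to 2, so 3 is a cut vertex.
Removing 6 increases the component count from 1 to 2, so 6 is a cut vertex.
Likewise 11 is a cut vertex.
By contrast removing 9 leaves 1 component; it is not a cut vertex. No other vertex is a cut vertex either.

4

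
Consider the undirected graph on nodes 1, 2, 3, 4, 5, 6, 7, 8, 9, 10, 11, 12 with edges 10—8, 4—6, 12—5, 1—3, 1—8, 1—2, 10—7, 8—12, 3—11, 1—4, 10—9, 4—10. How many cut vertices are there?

6

Removing 1 increases the component count from 1 to 3, so 1 is a cut vertex.
Removing 3 increases the component count from 1 to 2, so 3 is a cut vertex.
Removing 4 increases the component count from 1 to 2, so 4 is a cut vertex.
Likewise 8, 10, 12 are cut vertices.
By contrast removing 11 leaves 1 component; it is not a cut vertex. No other vertex is a cut vertex either.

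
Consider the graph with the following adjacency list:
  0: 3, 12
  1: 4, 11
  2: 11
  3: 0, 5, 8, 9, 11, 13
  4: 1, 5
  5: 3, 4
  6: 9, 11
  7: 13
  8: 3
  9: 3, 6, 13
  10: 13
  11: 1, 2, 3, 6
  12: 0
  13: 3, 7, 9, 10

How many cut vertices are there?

4

Removing 0 increases the component count from 1 to 2, so 0 is a cut vertex.
Removing 3 increases the component count from 1 to 3, so 3 is a cut vertex.
Removing 11 increases the component count from 1 to 2, so 11 is a cut vertex.
Likewise 13 is a cut vertex.
By contrast removing 12 leaves 1 component; it is not a cut vertex. No other vertex is a cut vertex either.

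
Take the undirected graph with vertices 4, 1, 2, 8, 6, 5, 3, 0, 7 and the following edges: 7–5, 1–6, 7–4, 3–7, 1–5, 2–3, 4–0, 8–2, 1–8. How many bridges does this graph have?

3

The edges on the cycle 1-8-2-3-7-5-1 are not bridges since each lies on that cycle.
But removing 4–0 disconnects 4 from 0; removing 7–4 disconnects 7 from 4; removing 1–6 disconnects 1 from 6 — these are bridges.
That makes 3 bridges.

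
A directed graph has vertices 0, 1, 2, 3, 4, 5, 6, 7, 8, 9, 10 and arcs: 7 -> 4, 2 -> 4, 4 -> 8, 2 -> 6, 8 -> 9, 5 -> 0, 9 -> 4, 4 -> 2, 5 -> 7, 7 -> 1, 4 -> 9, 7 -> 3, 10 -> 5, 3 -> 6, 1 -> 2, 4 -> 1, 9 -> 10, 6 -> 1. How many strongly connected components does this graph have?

{1, 2, 3, 4, 5, 6, 7, 8, 9, 10} are all mutually reachable — one SCC of size 10.
{0} is an SCC by itself.
That gives 2 strongly connected components.

2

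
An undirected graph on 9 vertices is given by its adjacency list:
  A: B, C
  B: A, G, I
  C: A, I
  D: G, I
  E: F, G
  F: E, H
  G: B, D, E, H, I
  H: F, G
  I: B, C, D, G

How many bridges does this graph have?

0

The edges on the cycle G-D-I-G are not bridges since each lies on that cycle.
Every edge lies on some cycle, so there are no bridges.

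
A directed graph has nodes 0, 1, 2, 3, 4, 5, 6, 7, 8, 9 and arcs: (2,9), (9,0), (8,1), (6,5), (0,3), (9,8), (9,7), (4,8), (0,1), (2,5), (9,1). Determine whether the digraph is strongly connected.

No

There is no directed path from 1 to 7, so the graph is not strongly connected.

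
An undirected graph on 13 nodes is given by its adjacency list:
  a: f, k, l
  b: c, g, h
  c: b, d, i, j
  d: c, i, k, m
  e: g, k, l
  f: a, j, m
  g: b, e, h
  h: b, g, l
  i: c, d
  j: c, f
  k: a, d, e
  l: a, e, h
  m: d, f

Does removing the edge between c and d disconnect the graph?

No

After removing c-d, the path c-i-d still connects them, so the edge is not a bridge.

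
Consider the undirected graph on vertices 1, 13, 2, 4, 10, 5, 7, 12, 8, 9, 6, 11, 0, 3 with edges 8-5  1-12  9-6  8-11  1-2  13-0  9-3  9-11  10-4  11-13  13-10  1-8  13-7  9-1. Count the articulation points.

6

Removing 1 increases the component count from 1 to 3, so 1 is a cut vertex.
Removing 8 increases the component count from 1 to 2, so 8 is a cut vertex.
Removing 9 increases the component count from 1 to 3, so 9 is a cut vertex.
Likewise 10, 11, 13 are cut vertices.
By contrast removing 12 leaves 1 component; it is not a cut vertex. No other vertex is a cut vertex either.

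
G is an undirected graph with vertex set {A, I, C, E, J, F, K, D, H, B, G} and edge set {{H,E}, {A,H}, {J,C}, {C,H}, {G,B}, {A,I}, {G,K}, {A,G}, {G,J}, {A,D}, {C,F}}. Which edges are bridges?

A-D, A-I, B-G, C-F, E-H, G-K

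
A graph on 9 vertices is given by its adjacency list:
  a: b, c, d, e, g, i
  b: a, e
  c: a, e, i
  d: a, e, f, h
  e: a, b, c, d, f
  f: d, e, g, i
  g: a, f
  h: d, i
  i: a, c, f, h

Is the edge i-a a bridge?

No

After removing i-a, the path i-c-a still connects them, so the edge is not a bridge.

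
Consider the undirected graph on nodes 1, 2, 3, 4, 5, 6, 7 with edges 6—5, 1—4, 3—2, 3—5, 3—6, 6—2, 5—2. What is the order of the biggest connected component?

7 is isolated — a component by itself.
Starting from 1 we can reach 1, 4. That is one component of size 2.
Starting from 2 we can reach 2, 3, 5, 6. That is one component of size 4.
The largest has 4 vertices.

4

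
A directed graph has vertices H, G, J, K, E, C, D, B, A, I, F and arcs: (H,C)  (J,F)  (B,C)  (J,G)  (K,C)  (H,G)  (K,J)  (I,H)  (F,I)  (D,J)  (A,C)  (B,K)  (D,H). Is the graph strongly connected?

There is no directed path from A to G, so the graph is not strongly connected.

No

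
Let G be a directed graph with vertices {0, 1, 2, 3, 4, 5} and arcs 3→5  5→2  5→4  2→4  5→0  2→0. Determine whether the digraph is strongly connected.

No

There is no directed path from 2 to 1, so the graph is not strongly connected.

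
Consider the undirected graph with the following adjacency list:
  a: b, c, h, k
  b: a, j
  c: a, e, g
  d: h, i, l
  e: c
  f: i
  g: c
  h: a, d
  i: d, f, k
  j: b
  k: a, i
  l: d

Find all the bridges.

The edges on the cycle k-a-h-d-i-k are not bridges since each lies on that cycle.
But removing e-c disconnects e from c; removing j-b disconnects j from b; removing l-d disconnects l from d; removing a-c disconnects a from c — these are bridges.
In total 7 edges are bridges.

a-b, a-c, b-j, c-e, c-g, d-l, f-i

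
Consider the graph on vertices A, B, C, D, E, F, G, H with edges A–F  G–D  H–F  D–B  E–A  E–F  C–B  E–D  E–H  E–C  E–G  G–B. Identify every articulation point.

E

Removing E increases the component count from 1 to 2, so E is a cut vertex.
By contrast removing H leaves 1 component; it is not a cut vertex. No other vertex is a cut vertex either.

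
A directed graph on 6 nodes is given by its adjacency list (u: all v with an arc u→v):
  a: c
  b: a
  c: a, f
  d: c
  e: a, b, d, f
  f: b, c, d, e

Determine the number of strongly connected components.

1

{a, b, c, d, e, f} are all mutually reachable — one SCC of size 6.
That gives 1 strongly connected component.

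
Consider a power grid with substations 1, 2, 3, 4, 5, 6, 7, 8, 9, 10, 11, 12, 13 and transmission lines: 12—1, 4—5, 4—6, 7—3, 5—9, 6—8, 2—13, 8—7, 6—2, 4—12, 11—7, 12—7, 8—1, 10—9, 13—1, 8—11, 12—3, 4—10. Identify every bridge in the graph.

The edges on the cycle 6-2-13-1-8-6 are not bridges since each lies on that cycle.
Every edge lies on some cycle, so there are no bridges.

none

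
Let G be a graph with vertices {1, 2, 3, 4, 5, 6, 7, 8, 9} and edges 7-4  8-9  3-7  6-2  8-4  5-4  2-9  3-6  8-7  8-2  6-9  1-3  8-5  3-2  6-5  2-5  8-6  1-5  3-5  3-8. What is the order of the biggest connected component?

Starting from 1 we can reach 1, 2, 3, 4, 5, 6, 7, 8, 9. That is one component of size 9.
The largest has 9 vertices.

9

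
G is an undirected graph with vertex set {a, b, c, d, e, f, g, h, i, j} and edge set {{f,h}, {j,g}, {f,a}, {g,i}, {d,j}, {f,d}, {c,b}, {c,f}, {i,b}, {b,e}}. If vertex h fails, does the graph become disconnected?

No

Deleting h leaves 1 component (was 1), so h is not a cut vertex.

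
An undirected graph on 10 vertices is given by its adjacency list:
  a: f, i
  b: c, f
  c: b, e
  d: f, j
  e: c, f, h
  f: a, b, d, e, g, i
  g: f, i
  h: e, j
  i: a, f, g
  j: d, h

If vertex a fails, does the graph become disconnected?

Deleting a leaves 1 component (was 1) (its neighbors f, i remain connected to each other), so a is not a cut vertex.

No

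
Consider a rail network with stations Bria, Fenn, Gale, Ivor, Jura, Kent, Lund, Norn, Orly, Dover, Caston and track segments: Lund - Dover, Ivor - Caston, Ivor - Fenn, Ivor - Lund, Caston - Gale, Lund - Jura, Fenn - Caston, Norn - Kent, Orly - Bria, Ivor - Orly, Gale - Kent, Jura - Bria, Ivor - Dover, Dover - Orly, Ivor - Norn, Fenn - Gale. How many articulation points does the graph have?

1

Removing Ivor increases the component count from 1 to 2, so Ivor is a cut vertex.
By contrast removing Jura leaves 1 component; it is not a cut vertex. No other vertex is a cut vertex either.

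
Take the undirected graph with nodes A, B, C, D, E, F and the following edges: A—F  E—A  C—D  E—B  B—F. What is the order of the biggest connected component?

4

Starting from C we can reach C, D. That is one component of size 2.
Starting from A we can reach A, B, E, F. That is one component of size 4.
The largest has 4 vertices.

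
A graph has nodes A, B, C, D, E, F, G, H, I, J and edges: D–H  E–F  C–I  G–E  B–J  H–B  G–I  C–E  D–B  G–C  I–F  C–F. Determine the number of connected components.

3

A is isolated — a component by itself.
Starting from B we can reach B, D, H, J. That is one component of size 4.
Starting from C we can reach C, E, F, G, I. That is one component of size 5.
Total: 3 components.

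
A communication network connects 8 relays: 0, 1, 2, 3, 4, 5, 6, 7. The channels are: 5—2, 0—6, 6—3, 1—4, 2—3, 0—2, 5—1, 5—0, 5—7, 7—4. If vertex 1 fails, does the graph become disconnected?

No

Deleting 1 leaves 1 component (was 1) (its neighbors 4, 5 remain connected to each other), so 1 is not a cut vertex.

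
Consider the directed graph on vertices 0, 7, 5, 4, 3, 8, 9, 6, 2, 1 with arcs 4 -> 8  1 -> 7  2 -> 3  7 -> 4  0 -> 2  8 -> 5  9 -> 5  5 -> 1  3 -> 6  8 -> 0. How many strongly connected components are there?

{1, 4, 5, 7, 8} are all mutually reachable — one SCC of size 5.
{3} is an SCC by itself.
{9} is an SCC by itself.
{2} is an SCC by itself.
{0} is an SCC by itself.
(and 1 more singleton SCC)
That gives 6 strongly connected components.

6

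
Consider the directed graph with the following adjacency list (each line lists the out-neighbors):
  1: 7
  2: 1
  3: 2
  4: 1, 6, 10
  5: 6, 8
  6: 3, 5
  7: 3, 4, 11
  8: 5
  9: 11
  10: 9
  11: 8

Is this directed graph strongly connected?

From 7 we can reach every vertex (1, 2, 3, 4, 5, 6, 7, 8, 9, 10, 11), and every vertex can reach 7 (1, 2, 3, 4, 5, 6, 7, 8, 9, 10, 11). So the whole graph is one strongly connected component.

Yes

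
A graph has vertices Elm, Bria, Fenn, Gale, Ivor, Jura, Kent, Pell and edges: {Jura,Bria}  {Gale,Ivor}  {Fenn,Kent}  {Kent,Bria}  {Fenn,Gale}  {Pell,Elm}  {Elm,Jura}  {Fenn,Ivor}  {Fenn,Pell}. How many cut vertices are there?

1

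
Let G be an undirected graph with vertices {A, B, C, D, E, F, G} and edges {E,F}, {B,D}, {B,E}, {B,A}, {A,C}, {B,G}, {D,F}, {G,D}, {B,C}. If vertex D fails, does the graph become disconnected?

Deleting D leaves 1 component (was 1) (its neighbors B, F, G remain connected to each other), so D is not a cut vertex.

No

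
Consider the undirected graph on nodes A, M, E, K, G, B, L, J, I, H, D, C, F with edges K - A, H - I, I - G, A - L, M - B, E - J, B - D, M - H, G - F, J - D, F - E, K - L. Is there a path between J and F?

From J we can reach B, D, E, F, G, H, I, J, M, which includes F.

Yes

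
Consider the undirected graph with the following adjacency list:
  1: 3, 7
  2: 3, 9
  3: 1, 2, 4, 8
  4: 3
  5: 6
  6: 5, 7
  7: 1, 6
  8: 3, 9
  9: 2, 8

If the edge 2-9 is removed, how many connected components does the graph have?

2 and 9 are still connected via 2-3-8-9, so the component count stays at 1.

1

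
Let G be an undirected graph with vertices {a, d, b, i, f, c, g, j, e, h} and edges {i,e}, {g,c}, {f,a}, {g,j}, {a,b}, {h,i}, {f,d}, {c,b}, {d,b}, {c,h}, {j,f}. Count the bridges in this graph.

3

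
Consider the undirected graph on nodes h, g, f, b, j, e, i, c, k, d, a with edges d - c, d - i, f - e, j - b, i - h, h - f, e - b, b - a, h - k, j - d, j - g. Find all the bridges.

The edges on the cycle j-d-i-h-f-e-b-j are not bridges since each lies on that cycle.
But removing k - h disconnects k from h; removing b - a disconnects b from a; removing d - c disconnects d from c; removing j - g disconnects j from g — these are bridges.

a-b, c-d, g-j, h-k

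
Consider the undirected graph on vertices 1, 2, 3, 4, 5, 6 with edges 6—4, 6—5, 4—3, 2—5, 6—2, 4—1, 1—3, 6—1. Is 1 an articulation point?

Deleting 1 leaves 1 component (was 1) (its neighbors 3, 4, 6 remain connected to each other), so 1 is not a cut vertex.

No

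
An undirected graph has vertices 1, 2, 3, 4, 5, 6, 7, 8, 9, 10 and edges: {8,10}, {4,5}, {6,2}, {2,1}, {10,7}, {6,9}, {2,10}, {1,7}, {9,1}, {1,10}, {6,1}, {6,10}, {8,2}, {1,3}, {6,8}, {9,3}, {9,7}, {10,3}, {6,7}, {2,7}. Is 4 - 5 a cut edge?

Removing 4 - 5 leaves no path between 4 and 5: the component count goes from 2 to 3. So it is a bridge.

Yes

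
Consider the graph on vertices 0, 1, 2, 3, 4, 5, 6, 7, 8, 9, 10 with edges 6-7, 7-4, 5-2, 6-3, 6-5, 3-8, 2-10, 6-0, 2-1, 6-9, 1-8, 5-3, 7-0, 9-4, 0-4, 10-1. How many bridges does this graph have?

The edges on the cycle 2-10-1-2 are not bridges since each lies on that cycle.
Every edge lies on some cycle, so there are no bridges.

0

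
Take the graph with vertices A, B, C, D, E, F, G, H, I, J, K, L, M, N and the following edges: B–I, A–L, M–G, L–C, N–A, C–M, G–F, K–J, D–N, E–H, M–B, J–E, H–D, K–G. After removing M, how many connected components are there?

2

With M gone, the remaining components are: {B, I}; {A, C, D, E, F, G, H, J, K, L, N}.
That is 2 components.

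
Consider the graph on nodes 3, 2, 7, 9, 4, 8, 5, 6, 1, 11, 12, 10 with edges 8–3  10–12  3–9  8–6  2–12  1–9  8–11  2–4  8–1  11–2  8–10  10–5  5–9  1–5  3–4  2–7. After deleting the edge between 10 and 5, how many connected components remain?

1

10 and 5 are still connected via 10-8-1-5, so the component count stays at 1.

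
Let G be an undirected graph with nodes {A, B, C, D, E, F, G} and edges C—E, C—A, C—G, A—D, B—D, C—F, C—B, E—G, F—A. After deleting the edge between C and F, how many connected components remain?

C and F are still connected via C-A-F, so the component count stays at 1.

1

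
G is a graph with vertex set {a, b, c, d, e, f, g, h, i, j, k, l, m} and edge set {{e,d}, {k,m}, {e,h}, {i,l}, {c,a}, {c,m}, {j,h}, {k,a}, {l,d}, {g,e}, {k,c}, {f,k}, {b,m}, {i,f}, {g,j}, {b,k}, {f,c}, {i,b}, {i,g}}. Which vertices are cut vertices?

Removing i increases the component count from 1 to 2, so i is a cut vertex.
By contrast removing c leaves 1 component; it is not a cut vertex. No other vertex is a cut vertex either.

i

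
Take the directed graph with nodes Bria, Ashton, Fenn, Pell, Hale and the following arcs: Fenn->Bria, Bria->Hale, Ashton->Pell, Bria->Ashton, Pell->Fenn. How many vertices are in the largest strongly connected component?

4

{Bria, Fenn, Pell, Ashton} are all mutually reachable — one SCC of size 4.
{Hale} is an SCC by itself.
The largest has 4 vertices.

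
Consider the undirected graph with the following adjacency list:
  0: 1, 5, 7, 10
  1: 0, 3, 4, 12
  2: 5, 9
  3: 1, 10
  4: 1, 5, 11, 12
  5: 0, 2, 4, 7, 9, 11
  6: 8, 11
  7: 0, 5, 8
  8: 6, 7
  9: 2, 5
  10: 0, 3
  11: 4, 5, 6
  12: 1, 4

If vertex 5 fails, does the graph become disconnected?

Yes

Deleting 5 raises the number of components from 1 to 2, so 5 is a cut vertex.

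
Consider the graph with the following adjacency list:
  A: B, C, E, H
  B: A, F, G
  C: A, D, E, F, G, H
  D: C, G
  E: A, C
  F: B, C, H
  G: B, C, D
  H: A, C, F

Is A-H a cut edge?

No

After removing A-H, the path A-C-H still connects them, so the edge is not a bridge.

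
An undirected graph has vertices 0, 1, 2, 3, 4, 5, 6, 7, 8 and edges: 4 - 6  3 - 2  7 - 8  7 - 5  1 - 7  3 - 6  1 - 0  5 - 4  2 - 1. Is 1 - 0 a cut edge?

Removing 1 - 0 leaves no path between 1 and 0: the component count goes from 1 to 2. So it is a bridge.

Yes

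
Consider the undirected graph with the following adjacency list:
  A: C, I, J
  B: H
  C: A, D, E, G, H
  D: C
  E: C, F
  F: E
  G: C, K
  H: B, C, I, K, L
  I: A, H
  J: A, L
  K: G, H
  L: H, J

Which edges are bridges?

B-H, C-D, C-E, E-F

The edges on the cycle H-K-G-C-H are not bridges since each lies on that cycle.
But removing B-H disconnects B from H; removing C-D disconnects C from D; removing F-E disconnects F from E; removing C-E disconnects C from E — these are bridges.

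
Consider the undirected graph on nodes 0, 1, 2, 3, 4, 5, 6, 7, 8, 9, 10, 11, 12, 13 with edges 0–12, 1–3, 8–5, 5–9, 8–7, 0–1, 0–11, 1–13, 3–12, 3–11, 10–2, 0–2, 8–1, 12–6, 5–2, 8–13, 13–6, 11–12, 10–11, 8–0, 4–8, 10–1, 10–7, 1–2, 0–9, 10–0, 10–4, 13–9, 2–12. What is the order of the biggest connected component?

14

Starting from 0 we can reach 0, 1, 2, 3, 4, 5, 6, 7, 8, 9, 10, 11, 12, 13. That is one component of size 14.
The largest has 14 vertices.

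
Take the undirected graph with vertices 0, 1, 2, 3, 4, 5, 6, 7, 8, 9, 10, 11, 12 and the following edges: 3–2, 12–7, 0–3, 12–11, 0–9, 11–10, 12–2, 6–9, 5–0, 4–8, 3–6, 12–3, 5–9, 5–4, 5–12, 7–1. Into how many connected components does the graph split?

Starting from 0 we can reach 0, 1, 2, 3, 4, 5, 6, 7, 8, 9, 10, 11, 12. That is one component of size 13.
Total: 1 component.

1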